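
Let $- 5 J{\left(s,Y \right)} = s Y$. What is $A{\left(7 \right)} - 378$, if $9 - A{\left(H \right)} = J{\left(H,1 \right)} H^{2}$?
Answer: $- \frac{1502}{5} \approx -300.4$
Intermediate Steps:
$J{\left(s,Y \right)} = - \frac{Y s}{5}$ ($J{\left(s,Y \right)} = - \frac{s Y}{5} = - \frac{Y s}{5}$)
$A{\left(H \right)} = 9 + \frac{H^{3}}{5}$ ($A{\left(H \right)} = 9 - \left(- \frac{1}{5}\right) 1 H H^{2} = 9 - - \frac{H}{5} H^{2} = 9 - - \frac{H^{3}}{5} = 9 + \frac{H^{3}}{5}$)
$A{\left(7 \right)} - 378 = \left(9 + \frac{7^{3}}{5}\right) - 378 = \left(9 + \frac{1}{5} \cdot 343\right) - 378 = \left(9 + \frac{343}{5}\right) - 378 = \frac{388}{5} - 378 = - \frac{1502}{5}$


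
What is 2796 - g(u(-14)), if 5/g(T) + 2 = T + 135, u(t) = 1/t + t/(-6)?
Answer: 15883866/5681 ≈ 2796.0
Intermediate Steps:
u(t) = 1/t - t/6 (u(t) = 1/t + t*(-1/6) = 1/t - t/6)
g(T) = 5/(133 + T) (g(T) = 5/(-2 + (T + 135)) = 5/(-2 + (135 + T)) = 5/(133 + T))
2796 - g(u(-14)) = 2796 - 5/(133 + (1/(-14) - 1/6*(-14))) = 2796 - 5/(133 + (-1/14 + 7/3)) = 2796 - 5/(133 + 95/42) = 2796 - 5/5681/42 = 2796 - 5*42/5681 = 2796 - 1*210/5681 = 2796 - 210/5681 = 15883866/5681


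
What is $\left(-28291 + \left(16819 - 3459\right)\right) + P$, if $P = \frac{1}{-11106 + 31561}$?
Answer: $- \frac{305413604}{20455} \approx -14931.0$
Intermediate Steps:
$P = \frac{1}{20455} \approx 4.8888 \cdot 10^{-5}$
$\left(-28291 + \left(16819 - 3459\right)\right) + P = \left(-28291 + \left(16819 - 3459\right)\right) + \frac{1}{20455} = \left(-28291 + 13360\right) + \frac{1}{20455} = -14931 + \frac{1}{20455} = - \frac{305413604}{20455}$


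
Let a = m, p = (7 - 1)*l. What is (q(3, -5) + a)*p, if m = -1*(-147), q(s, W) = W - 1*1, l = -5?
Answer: -4230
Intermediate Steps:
q(s, W) = -1 + W (q(s, W) = W - 1 = -1 + W)
p = -30 (p = (7 - 1)*(-5) = 6*(-5) = -30)
m = 147
a = 147
(q(3, -5) + a)*p = ((-1 - 5) + 147)*(-30) = (-6 + 147)*(-30) = 141*(-30) = -4230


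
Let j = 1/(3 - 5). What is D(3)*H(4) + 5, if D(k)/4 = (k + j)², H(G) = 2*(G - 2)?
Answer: 105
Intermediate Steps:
H(G) = -4 + 2*G (H(G) = 2*(-2 + G) = -4 + 2*G)
j = -½ (j = 1/(-2) = -½ ≈ -0.50000)
D(k) = 4*(-½ + k)² (D(k) = 4*(k - ½)² = 4*(-½ + k)²)
D(3)*H(4) + 5 = (-1 + 2*3)²*(-4 + 2*4) + 5 = (-1 + 6)²*(-4 + 8) + 5 = 5²*4 + 5 = 25*4 + 5 = 100 + 5 = 105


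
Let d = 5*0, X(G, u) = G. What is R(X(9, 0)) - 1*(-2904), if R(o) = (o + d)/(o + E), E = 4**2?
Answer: 72609/25 ≈ 2904.4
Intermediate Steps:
d = 0
E = 16
R(o) = o/(16 + o) (R(o) = (o + 0)/(o + 16) = o/(16 + o))
R(X(9, 0)) - 1*(-2904) = 9/(16 + 9) - 1*(-2904) = 9/25 + 2904 = 72609/25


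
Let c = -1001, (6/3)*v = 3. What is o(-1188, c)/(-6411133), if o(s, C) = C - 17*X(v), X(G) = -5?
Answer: 916/6411133 ≈ 0.00014288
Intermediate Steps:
v = 3/2 (v = (½)*3 = 3/2 ≈ 1.5000)
o(s, C) = 85 + C (o(s, C) = C - 17*(-5) = C + 85 = 85 + C)
o(-1188, c)/(-6411133) = (85 - 1001)/(-6411133) = -916*(-1/6411133) = 916/6411133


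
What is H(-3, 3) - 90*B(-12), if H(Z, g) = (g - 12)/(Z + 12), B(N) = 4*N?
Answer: 4319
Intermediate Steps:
H(Z, g) = (-12 + g)/(12 + Z)
H(-3, 3) - 90*B(-12) = (-12 + 3)/(12 - 3) - 360*(-12) = -9/9 - 90*(-48) = (⅑)*(-9) + 4320 = -1 + 4320 = 4319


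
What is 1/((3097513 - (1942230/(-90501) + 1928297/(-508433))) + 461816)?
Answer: 15337898311/54593013592937448 ≈ 2.8095e-7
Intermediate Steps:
1/((3097513 - (1942230/(-90501) + 1928297/(-508433))) + 461816) = 1/((3097513 - (1942230*(-1/90501) + 1928297*(-1/508433))) + 461816) = 1/((3097513 - (-647410/30167 - 1928297/508433)) + 461816) = 1/((3097513 - 1*(-387335544129/15337898311)) + 461816) = 1/((3097513 + 387335544129/15337898311) + 461816) = 1/(47509726746544672/15337898311 + 461816) = 1/(54593013592937448/15337898311) = 15337898311/54593013592937448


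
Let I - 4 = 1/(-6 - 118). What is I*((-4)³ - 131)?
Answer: -96525/124 ≈ -778.43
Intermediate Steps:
I = 495/124 (I = 4 + 1/(-6 - 118) = 4 + 1/(-124) = 4 - 1/124 = 495/124 ≈ 3.9919)
I*((-4)³ - 131) = 495*((-4)³ - 131)/124 = 495*(-64 - 131)/124 = (495/124)*(-195) = -96525/124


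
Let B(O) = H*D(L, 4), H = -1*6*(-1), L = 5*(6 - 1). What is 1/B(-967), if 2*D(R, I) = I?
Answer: 1/12 ≈ 0.083333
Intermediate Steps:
L = 25 (L = 5*5 = 25)
D(R, I) = I/2
H = 6 (H = -6*(-1) = 6)
B(O) = 12 (B(O) = 6*((½)*4) = 6*2 = 12)
1/B(-967) = 1/12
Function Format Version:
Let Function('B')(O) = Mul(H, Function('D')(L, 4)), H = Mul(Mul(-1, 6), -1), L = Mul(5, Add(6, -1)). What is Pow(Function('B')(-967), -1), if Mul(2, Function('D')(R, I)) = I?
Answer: Rational(1, 12) ≈ 0.083333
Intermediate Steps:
L = 25 (L = Mul(5, 5) = 25)
Function('D')(R, I) = Mul(Rational(1, 2), I)
H = 6 (H = Mul(-6, -1) = 6)
Function('B')(O) = 12 (Function('B')(O) = Mul(6, Mul(Rational(1, 2), 4)) = Mul(6, 2) = 12)
Pow(Function('B')(-967), -1) = Pow(12, -1) = Rational(1, 12)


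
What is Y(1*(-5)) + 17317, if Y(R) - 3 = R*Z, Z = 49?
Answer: 17075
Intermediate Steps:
Y(R) = 3 + 49*R (Y(R) = 3 + R*49 = 3 + 49*R)
Y(1*(-5)) + 17317 = (3 + 49*(1*(-5))) + 17317 = (3 + 49*(-5)) + 17317 = (3 - 245) + 17317 = -242 + 17317 = 17075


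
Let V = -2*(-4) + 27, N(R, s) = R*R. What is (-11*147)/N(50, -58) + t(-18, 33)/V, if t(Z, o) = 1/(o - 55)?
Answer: -124759/192500 ≈ -0.64810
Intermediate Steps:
t(Z, o) = 1/(-55 + o)
N(R, s) = R²
V = 35 (V = 8 + 27 = 35)
(-11*147)/N(50, -58) + t(-18, 33)/V = (-11*147)/(50²) + 1/((-55 + 33)*35) = -1617/2500 + (1/35)/(-22) = -1617*1/2500 - 1/22*1/35 = -1617/2500 - 1/770 = -124759/192500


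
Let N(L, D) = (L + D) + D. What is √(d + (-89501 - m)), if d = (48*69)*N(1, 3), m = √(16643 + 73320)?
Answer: √(-66317 - √89963) ≈ 258.1*I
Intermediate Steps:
m = √89963 ≈ 299.94
N(L, D) = L + 2*D (N(L, D) = (D + L) + D = L + 2*D)
d = 23184 (d = (48*69)*(1 + 2*3) = 3312*(1 + 6) = 3312*7 = 23184)
√(d + (-89501 - m)) = √(23184 + (-89501 - √89963)) = √(-66317 - √89963)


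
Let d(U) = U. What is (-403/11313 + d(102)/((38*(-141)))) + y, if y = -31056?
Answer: -313744071704/10102509 ≈ -31056.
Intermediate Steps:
(-403/11313 + d(102)/((38*(-141)))) + y = (-403/11313 + 102/((38*(-141)))) - 31056 = (-403*1/11313 + 102/(-5358)) - 31056 = (-403/11313 + 102*(-1/5358)) - 31056 = (-403/11313 - 17/893) - 31056 = -552200/10102509 - 31056 = -313744071704/10102509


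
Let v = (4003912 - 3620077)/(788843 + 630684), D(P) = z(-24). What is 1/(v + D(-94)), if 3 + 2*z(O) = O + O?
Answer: -2839054/71628207 ≈ -0.039636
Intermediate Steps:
z(O) = -3/2 + O (z(O) = -3/2 + (O + O)/2 = -3/2 + (2*O)/2 = -3/2 + O)
D(P) = -51/2 (D(P) = -3/2 - 24 = -51/2)
v = 383835/1419527 ≈ 0.27040
1/(v + D(-94)) = 1/(383835/1419527 - 51/2) = 1/(-71628207/2839054) = -2839054/71628207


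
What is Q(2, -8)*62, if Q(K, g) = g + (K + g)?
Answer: -868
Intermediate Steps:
Q(K, g) = K + 2*g
Q(2, -8)*62 = (2 + 2*(-8))*62 = (2 - 16)*62 = -14*62 = -868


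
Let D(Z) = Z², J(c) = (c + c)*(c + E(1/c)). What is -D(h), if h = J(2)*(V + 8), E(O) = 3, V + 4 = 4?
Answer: -25600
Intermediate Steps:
V = 0 (V = -4 + 4 = 0)
J(c) = 2*c*(3 + c) (J(c) = (c + c)*(c + 3) = (2*c)*(3 + c) = 2*c*(3 + c))
h = 160 (h = (2*2*(3 + 2))*(0 + 8) = (2*2*5)*8 = 20*8 = 160)
-D(h) = -1*160² = -1*25600 = -25600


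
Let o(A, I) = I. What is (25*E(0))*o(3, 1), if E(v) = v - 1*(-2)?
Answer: 50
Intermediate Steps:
E(v) = 2 + v (E(v) = v + 2 = 2 + v)
(25*E(0))*o(3, 1) = (25*(2 + 0))*1 = (25*2)*1 = 50*1 = 50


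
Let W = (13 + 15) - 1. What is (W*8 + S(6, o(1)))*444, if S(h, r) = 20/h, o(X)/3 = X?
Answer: 97384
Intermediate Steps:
o(X) = 3*X
W = 27 (W = 28 - 1 = 27)
(W*8 + S(6, o(1)))*444 = (27*8 + 20/6)*444 = (216 + 20*(1/6))*444 = (216 + 10/3)*444 = (658/3)*444 = 97384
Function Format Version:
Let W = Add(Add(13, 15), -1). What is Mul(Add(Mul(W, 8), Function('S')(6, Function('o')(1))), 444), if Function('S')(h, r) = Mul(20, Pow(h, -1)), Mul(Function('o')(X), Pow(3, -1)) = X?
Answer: 97384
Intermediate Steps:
Function('o')(X) = Mul(3, X)
W = 27 (W = Add(28, -1) = 27)
Mul(Add(Mul(W, 8), Function('S')(6, Function('o')(1))), 444) = Mul(Add(Mul(27, 8), Mul(20, Pow(6, -1))), 444) = Mul(Add(216, Mul(20, Rational(1, 6))), 444) = Mul(Add(216, Rational(10, 3)), 444) = Mul(Rational(658, 3), 444) = 97384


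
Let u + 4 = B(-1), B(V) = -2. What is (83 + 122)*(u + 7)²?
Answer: 205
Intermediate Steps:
u = -6 (u = -4 - 2 = -6)
(83 + 122)*(u + 7)² = (83 + 122)*(-6 + 7)² = 205*1² = 205*1 = 205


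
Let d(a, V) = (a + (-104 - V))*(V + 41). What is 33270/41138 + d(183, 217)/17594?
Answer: -219831243/180945493 ≈ -1.2149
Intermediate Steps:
d(a, V) = (41 + V)*(-104 + a - V) (d(a, V) = (-104 + a - V)*(41 + V) = (41 + V)*(-104 + a - V))
33270/41138 + d(183, 217)/17594 = 33270/41138 + (-4264 - 1*217² - 145*217 + 41*183 + 217*183)/17594 = 33270*(1/41138) + (-4264 - 1*47089 - 31465 + 7503 + 39711)*(1/17594) = 16635/20569 + (-4264 - 47089 - 31465 + 7503 + 39711)*(1/17594) = 16635/20569 - 35604*1/17594 = 16635/20569 - 17802/8797 = -219831243/180945493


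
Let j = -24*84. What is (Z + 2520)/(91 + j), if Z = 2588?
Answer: -5108/1925 ≈ -2.6535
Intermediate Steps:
j = -2016
(Z + 2520)/(91 + j) = (2588 + 2520)/(91 - 2016) = 5108/(-1925) = 5108*(-1/1925) = -5108/1925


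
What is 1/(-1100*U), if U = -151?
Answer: 1/166100 ≈ 6.0205e-6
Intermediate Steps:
1/(-1100*U) = 1/(-1100*(-151)) = 1/166100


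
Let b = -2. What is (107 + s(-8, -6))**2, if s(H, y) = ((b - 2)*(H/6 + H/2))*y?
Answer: 441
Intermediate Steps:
s(H, y) = -8*H*y/3 (s(H, y) = ((-2 - 2)*(H/6 + H/2))*y = (-4*(H*(1/6) + H*(1/2)))*y = (-4*(H/6 + H/2))*y = (-8*H/3)*y = -8*H*y/3)
(107 + s(-8, -6))**2 = (107 - 8/3*(-8)*(-6))**2 = (107 - 128)**2 = (-21)**2 = 441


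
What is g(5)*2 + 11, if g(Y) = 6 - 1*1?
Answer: 21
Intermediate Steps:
g(Y) = 5 (g(Y) = 6 - 1 = 5)
g(5)*2 + 11 = 5*2 + 11 = 10 + 11 = 21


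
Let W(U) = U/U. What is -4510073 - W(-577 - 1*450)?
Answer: -4510074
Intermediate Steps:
W(U) = 1
-4510073 - W(-577 - 1*450) = -4510073 - 1*1 = -4510073 - 1 = -4510074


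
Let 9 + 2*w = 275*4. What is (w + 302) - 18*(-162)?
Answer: 7527/2 ≈ 3763.5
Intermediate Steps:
w = 1091/2 (w = -9/2 + (275*4)/2 = -9/2 + (½)*1100 = -9/2 + 550 = 1091/2 ≈ 545.50)
(w + 302) - 18*(-162) = (1091/2 + 302) - 18*(-162) = 1695/2 + 2916 = 7527/2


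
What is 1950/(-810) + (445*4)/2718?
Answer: -7145/4077 ≈ -1.7525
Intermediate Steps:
1950/(-810) + (445*4)/2718 = 1950*(-1/810) + 1780*(1/2718) = -65/27 + 890/1359 = -7145/4077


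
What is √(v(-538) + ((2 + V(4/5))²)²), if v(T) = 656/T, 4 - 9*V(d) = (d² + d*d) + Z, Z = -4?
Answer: 34*√110308817626/1513125 ≈ 7.4629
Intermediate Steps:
V(d) = 8/9 - 2*d²/9 (V(d) = 4/9 - ((d² + d*d) - 4)/9 = 4/9 - ((d² + d²) - 4)/9 = 4/9 - (2*d² - 4)/9 = 4/9 - (-4 + 2*d²)/9 = 4/9 + (4/9 - 2*d²/9) = 8/9 - 2*d²/9)
√(v(-538) + ((2 + V(4/5))²)²) = √(656/(-538) + ((2 + (8/9 - 2*(4/5)²/9))²)²) = √(656*(-1/538) + ((2 + (8/9 - 2*(4*(⅕))²/9))²)²) = √(-328/269 + ((2 + (8/9 - 2*(⅘)²/9))²)²) = √(-328/269 + ((2 + (8/9 - 2/9*16/25))²)²) = √(-328/269 + ((2 + (8/9 - 32/225))²)²) = √(-328/269 + ((2 + 56/75)²)²) = √(-328/269 + ((206/75)²)²) = √(-328/269 + (42436/5625)²) = √(-328/269 + 1800814096/31640625) = √(474040866824/8511328125) = 34*√110308817626/1513125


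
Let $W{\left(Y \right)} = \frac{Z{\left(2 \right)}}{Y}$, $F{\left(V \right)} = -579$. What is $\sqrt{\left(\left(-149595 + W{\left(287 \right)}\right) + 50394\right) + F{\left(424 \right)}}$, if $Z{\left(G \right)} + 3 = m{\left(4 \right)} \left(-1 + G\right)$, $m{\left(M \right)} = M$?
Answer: $\frac{i \sqrt{8218778533}}{287} \approx 315.88 i$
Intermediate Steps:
$Z{\left(G \right)} = -7 + 4 G$ ($Z{\left(G \right)} = -3 + 4 \left(-1 + G\right) = -3 + \left(-4 + 4 G\right) = -7 + 4 G$)
$W{\left(Y \right)} = \frac{1}{Y}$ ($W{\left(Y \right)} = \frac{-7 + 4 \cdot 2}{Y} = \frac{-7 + 8}{Y} = 1 \frac{1}{Y} = \frac{1}{Y}$)
$\sqrt{\left(\left(-149595 + W{\left(287 \right)}\right) + 50394\right) + F{\left(424 \right)}} = \sqrt{\left(\left(-149595 + \frac{1}{287}\right) + 50394\right) - 579} = \sqrt{\left(- \frac{42933764}{287} + 50394\right) - 579} = \sqrt{- \frac{28470686}{287} - 579} = \sqrt{- \frac{28636859}{287}} = \frac{i \sqrt{8218778533}}{287}$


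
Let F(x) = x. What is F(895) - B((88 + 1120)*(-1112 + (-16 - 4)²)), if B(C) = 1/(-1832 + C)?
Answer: 771425561/861928 ≈ 895.00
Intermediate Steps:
F(895) - B((88 + 1120)*(-1112 + (-16 - 4)²)) = 895 - 1/(-1832 + (88 + 1120)*(-1112 + (-16 - 4)²)) = 895 - 1/(-1832 + 1208*(-1112 + (-20)²)) = 895 - 1/(-1832 + 1208*(-1112 + 400)) = 895 - 1/(-1832 + 1208*(-712)) = 895 - 1/(-1832 - 860096) = 895 - 1/(-861928) = 895 - 1*(-1/861928) = 895 + 1/861928 = 771425561/861928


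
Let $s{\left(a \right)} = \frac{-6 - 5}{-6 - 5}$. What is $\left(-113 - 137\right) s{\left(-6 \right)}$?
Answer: $-250$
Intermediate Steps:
$s{\left(a \right)} = 1$ ($s{\left(a \right)} = - \frac{11}{-11} = \left(-11\right) \left(- \frac{1}{11}\right) = 1$)
$\left(-113 - 137\right) s{\left(-6 \right)} = \left(-113 - 137\right) 1 = \left(-250\right) 1 = -250$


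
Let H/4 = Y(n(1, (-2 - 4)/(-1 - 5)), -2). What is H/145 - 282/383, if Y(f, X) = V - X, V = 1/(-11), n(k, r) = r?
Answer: -417618/610885 ≈ -0.68363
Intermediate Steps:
V = -1/11 ≈ -0.090909
Y(f, X) = -1/11 - X
H = 84/11 (H = 4*(-1/11 - 1*(-2)) = 4*(-1/11 + 2) = 4*(21/11) = 84/11 ≈ 7.6364)
H/145 - 282/383 = (84/11)/145 - 282/383 = (84/11)*(1/145) - 282*1/383 = 84/1595 - 282/383 = -417618/610885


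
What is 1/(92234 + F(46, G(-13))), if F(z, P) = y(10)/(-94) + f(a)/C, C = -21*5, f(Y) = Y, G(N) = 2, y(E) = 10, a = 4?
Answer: 4935/455174077 ≈ 1.0842e-5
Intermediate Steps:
C = -105
F(z, P) = -713/4935 (F(z, P) = 10/(-94) + 4/(-105) = 10*(-1/94) + 4*(-1/105) = -5/47 - 4/105 = -713/4935)
1/(92234 + F(46, G(-13))) = 1/(92234 - 713/4935) = 1/(455174077/4935) = 4935/455174077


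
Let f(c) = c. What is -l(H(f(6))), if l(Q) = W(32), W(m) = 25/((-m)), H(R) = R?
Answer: 25/32 ≈ 0.78125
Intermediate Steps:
W(m) = -25/m (W(m) = 25*(-1/m) = -25/m)
l(Q) = -25/32
-l(H(f(6))) = -1*(-25/32) = 25/32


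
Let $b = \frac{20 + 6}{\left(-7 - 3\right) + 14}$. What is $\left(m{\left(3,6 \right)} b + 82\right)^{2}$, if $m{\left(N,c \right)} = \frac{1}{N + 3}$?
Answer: $\frac{994009}{144} \approx 6902.8$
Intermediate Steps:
$m{\left(N,c \right)} = \frac{1}{3 + N}$
$b = \frac{13}{2}$ ($b = \frac{26}{\left(-7 - 3\right) + 14} = \frac{26}{-10 + 14} = \frac{26}{4} = 26 \cdot \frac{1}{4} = \frac{13}{2} \approx 6.5$)
$\left(m{\left(3,6 \right)} b + 82\right)^{2} = \left(\frac{1}{3 + 3} \cdot \frac{13}{2} + 82\right)^{2} = \left(\frac{1}{6} \cdot \frac{13}{2} + 82\right)^{2} = \left(\frac{13}{12} + 82\right)^{2} = \left(\frac{997}{12}\right)^{2} = \frac{994009}{144}$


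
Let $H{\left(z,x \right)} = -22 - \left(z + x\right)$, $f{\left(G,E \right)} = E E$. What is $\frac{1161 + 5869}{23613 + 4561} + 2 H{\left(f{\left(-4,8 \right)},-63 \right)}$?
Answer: $- \frac{644487}{14087} \approx -45.75$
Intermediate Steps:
$f{\left(G,E \right)} = E^{2}$
$H{\left(z,x \right)} = -22 - x - z$ ($H{\left(z,x \right)} = -22 - \left(x + z\right) = -22 - x - z$)
$\frac{1161 + 5869}{23613 + 4561} + 2 H{\left(f{\left(-4,8 \right)},-63 \right)} = \frac{1161 + 5869}{23613 + 4561} + 2 \left(-22 - -63 - 8^{2}\right) = \frac{7030}{28174} + 2 \left(-22 + 63 - 64\right) = 7030 \cdot \frac{1}{28174} + 2 \left(-22 + 63 - 64\right) = \frac{3515}{14087} + 2 \left(-23\right) = \frac{3515}{14087} - 46 = - \frac{644487}{14087}$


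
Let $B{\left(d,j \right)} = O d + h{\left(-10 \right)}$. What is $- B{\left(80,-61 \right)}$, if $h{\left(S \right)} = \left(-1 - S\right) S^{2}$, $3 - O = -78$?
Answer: $-7380$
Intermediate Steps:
$O = 81$ ($O = 3 - -78 = 3 + 78 = 81$)
$h{\left(S \right)} = S^{2} \left(-1 - S\right)$
$B{\left(d,j \right)} = 900 + 81 d$ ($B{\left(d,j \right)} = 81 d + \left(-10\right)^{2} \left(-1 - -10\right) = 81 d + 100 \left(-1 + 10\right) = 81 d + 100 \cdot 9 = 81 d + 900 = 900 + 81 d$)
$- B{\left(80,-61 \right)} = - (900 + 81 \cdot 80) = - (900 + 6480) = \left(-1\right) 7380 = -7380$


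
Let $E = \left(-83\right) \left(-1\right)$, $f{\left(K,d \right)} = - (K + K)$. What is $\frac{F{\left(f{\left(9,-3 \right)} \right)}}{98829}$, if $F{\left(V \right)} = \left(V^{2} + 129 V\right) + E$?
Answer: $- \frac{1915}{98829} \approx -0.019377$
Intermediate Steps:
$f{\left(K,d \right)} = - 2 K$
$E = 83$
$F{\left(V \right)} = 83 + V^{2} + 129 V$ ($F{\left(V \right)} = \left(V^{2} + 129 V\right) + 83 = 83 + V^{2} + 129 V$)
$\frac{F{\left(f{\left(9,-3 \right)} \right)}}{98829} = \frac{83 + \left(\left(-2\right) 9\right)^{2} + 129 \left(\left(-2\right) 9\right)}{98829} = \left(83 + \left(-18\right)^{2} + 129 \left(-18\right)\right) \frac{1}{98829} = \left(83 + 324 - 2322\right) \frac{1}{98829} = \left(-1915\right) \frac{1}{98829} = - \frac{1915}{98829}$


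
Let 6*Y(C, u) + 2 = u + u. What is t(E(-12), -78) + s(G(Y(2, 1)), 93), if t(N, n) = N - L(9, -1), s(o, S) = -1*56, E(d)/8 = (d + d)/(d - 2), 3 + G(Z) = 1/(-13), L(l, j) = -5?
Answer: -261/7 ≈ -37.286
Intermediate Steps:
Y(C, u) = -1/3 + u/3 (Y(C, u) = -1/3 + (u + u)/6 = -1/3 + (2*u)/6 = -1/3 + u/3)
G(Z) = -40/13 (G(Z) = -3 + 1/(-13) = -3 - 1/13 = -40/13)
E(d) = 16*d/(-2 + d) (E(d) = 8*((d + d)/(d - 2)) = 8*((2*d)/(-2 + d)) = 8*(2*d/(-2 + d)) = 16*d/(-2 + d))
s(o, S) = -56
t(N, n) = 5 + N (t(N, n) = N - 1*(-5) = N + 5 = 5 + N)
t(E(-12), -78) + s(G(Y(2, 1)), 93) = (5 + 16*(-12)/(-2 - 12)) - 56 = (5 + 16*(-12)/(-14)) - 56 = (5 + 16*(-12)*(-1/14)) - 56 = (5 + 96/7) - 56 = 131/7 - 56 = -261/7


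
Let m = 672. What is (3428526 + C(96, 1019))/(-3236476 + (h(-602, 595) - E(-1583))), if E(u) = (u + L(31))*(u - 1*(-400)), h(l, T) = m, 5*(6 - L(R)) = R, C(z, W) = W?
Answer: -17147725/25543648 ≈ -0.67131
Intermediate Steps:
L(R) = 6 - R/5
h(l, T) = 672
E(u) = (400 + u)*(-1/5 + u) (E(u) = (u + (6 - 1/5*31))*(u - 1*(-400)) = (u + (6 - 31/5))*(u + 400) = (u - 1/5)*(400 + u) = (-1/5 + u)*(400 + u) = (400 + u)*(-1/5 + u))
(3428526 + C(96, 1019))/(-3236476 + (h(-602, 595) - E(-1583))) = (3428526 + 1019)/(-3236476 + (672 - (-80 + (-1583)**2 + (1999/5)*(-1583)))) = 3429545/(-3236476 + (672 - (-80 + 2505889 - 3164417/5))) = 3429545/(-3236476 + (672 - 1*9364628/5)) = 3429545/(-3236476 + (672 - 9364628/5)) = 3429545/(-3236476 - 9361268/5) = 3429545/(-25543648/5) = 3429545*(-5/25543648) = -17147725/25543648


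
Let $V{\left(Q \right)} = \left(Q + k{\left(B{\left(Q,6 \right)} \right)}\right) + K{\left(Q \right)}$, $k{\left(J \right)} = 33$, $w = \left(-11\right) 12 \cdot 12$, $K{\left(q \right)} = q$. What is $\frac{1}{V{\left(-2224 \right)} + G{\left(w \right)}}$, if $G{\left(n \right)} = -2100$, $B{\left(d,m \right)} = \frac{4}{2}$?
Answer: $- \frac{1}{6515} \approx -0.00015349$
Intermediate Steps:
$B{\left(d,m \right)} = 2$ ($B{\left(d,m \right)} = 4 \cdot \frac{1}{2} = 2$)
$w = -1584$ ($w = \left(-132\right) 12 = -1584$)
$V{\left(Q \right)} = 33 + 2 Q$ ($V{\left(Q \right)} = \left(Q + 33\right) + Q = \left(33 + Q\right) + Q = 33 + 2 Q$)
$\frac{1}{V{\left(-2224 \right)} + G{\left(w \right)}} = \frac{1}{\left(33 + 2 \left(-2224\right)\right) - 2100} = \frac{1}{\left(33 - 4448\right) - 2100} = \frac{1}{-4415 - 2100} = \frac{1}{-6515} = - \frac{1}{6515}$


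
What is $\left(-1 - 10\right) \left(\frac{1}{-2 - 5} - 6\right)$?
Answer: $\frac{473}{7} \approx 67.571$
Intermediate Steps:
$\left(-1 - 10\right) \left(\frac{1}{-2 - 5} - 6\right) = - 11 \left(\frac{1}{-7} - 6\right) = - 11 \left(- \frac{1}{7} - 6\right) = \left(-11\right) \left(- \frac{43}{7}\right) = \frac{473}{7}$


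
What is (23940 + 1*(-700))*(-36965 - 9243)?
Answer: -1073873920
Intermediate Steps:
(23940 + 1*(-700))*(-36965 - 9243) = (23940 - 700)*(-46208) = 23240*(-46208) = -1073873920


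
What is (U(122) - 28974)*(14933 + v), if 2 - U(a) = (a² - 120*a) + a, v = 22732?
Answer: -1105015770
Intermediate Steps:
U(a) = 2 - a² + 119*a (U(a) = 2 - ((a² - 120*a) + a) = 2 - (a² - 119*a) = 2 + (-a² + 119*a) = 2 - a² + 119*a)
(U(122) - 28974)*(14933 + v) = ((2 - 1*122² + 119*122) - 28974)*(14933 + 22732) = ((2 - 1*14884 + 14518) - 28974)*37665 = ((2 - 14884 + 14518) - 28974)*37665 = (-364 - 28974)*37665 = -29338*37665 = -1105015770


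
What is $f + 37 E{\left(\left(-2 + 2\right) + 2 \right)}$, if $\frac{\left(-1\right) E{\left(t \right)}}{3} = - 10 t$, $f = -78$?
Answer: $2142$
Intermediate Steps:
$E{\left(t \right)} = 30 t$ ($E{\left(t \right)} = - 3 \left(- 10 t\right) = 30 t$)
$f + 37 E{\left(\left(-2 + 2\right) + 2 \right)} = -78 + 37 \cdot 30 \left(\left(-2 + 2\right) + 2\right) = -78 + 37 \cdot 30 \left(0 + 2\right) = -78 + 37 \cdot 30 \cdot 2 = -78 + 37 \cdot 60 = -78 + 2220 = 2142$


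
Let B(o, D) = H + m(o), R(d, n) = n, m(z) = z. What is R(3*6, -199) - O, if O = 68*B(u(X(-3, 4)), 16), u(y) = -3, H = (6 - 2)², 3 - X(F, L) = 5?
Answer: -1083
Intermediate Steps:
X(F, L) = -2 (X(F, L) = 3 - 1*5 = 3 - 5 = -2)
H = 16 (H = 4² = 16)
B(o, D) = 16 + o
O = 884 (O = 68*(16 - 3) = 68*13 = 884)
R(3*6, -199) - O = -199 - 1*884 = -199 - 884 = -1083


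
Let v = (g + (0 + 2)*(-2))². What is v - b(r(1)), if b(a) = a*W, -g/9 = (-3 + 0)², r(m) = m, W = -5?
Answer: 7230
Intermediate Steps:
g = -81 (g = -9*(-3 + 0)² = -9*(-3)² = -9*9 = -81)
v = 7225 (v = (-81 + (0 + 2)*(-2))² = (-81 + 2*(-2))² = (-81 - 4)² = (-85)² = 7225)
b(a) = -5*a (b(a) = a*(-5) = -5*a)
v - b(r(1)) = 7225 - (-5) = 7225 - 1*(-5) = 7225 + 5 = 7230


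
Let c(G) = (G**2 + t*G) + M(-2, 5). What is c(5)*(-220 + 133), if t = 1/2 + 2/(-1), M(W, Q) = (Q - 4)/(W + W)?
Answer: -6003/4 ≈ -1500.8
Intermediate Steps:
M(W, Q) = (-4 + Q)/(2*W) (M(W, Q) = (-4 + Q)/((2*W)) = (-4 + Q)*(1/(2*W)) = (-4 + Q)/(2*W))
t = -3/2 (t = 1*(1/2) + 2*(-1) = 1/2 - 2 = -3/2 ≈ -1.5000)
c(G) = -1/4 + G**2 - 3*G/2 (c(G) = (G**2 - 3*G/2) + (1/2)*(-4 + 5)/(-2) = (G**2 - 3*G/2) + (1/2)*(-1/2)*1 = (G**2 - 3*G/2) - 1/4 = -1/4 + G**2 - 3*G/2)
c(5)*(-220 + 133) = (-1/4 + 5**2 - 3/2*5)*(-220 + 133) = (-1/4 + 25 - 15/2)*(-87) = (69/4)*(-87) = -6003/4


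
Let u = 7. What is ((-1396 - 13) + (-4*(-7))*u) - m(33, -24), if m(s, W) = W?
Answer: -1189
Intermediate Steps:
((-1396 - 13) + (-4*(-7))*u) - m(33, -24) = ((-1396 - 13) - 4*(-7)*7) - 1*(-24) = (-1409 + 28*7) + 24 = (-1409 + 196) + 24 = -1213 + 24 = -1189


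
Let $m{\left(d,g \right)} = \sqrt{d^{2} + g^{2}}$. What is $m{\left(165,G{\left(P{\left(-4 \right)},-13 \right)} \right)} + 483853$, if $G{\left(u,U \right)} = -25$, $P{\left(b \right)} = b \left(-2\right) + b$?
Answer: $483853 + 5 \sqrt{1114} \approx 4.8402 \cdot 10^{5}$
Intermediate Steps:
$P{\left(b \right)} = - b$ ($P{\left(b \right)} = - 2 b + b = - b$)
$m{\left(165,G{\left(P{\left(-4 \right)},-13 \right)} \right)} + 483853 = \sqrt{165^{2} + \left(-25\right)^{2}} + 483853 = \sqrt{27225 + 625} + 483853 = \sqrt{27850} + 483853 = 5 \sqrt{1114} + 483853 = 483853 + 5 \sqrt{1114}$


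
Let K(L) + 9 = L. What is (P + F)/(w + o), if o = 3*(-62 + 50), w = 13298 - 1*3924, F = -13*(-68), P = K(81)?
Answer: 478/4669 ≈ 0.10238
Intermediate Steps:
K(L) = -9 + L
P = 72 (P = -9 + 81 = 72)
F = 884
w = 9374 (w = 13298 - 3924 = 9374)
o = -36 (o = 3*(-12) = -36)
(P + F)/(w + o) = (72 + 884)/(9374 - 36) = 956/9338 = 956*(1/9338) = 478/4669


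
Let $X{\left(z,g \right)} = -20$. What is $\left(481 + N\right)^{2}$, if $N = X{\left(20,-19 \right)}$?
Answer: $212521$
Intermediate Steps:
$N = -20$
$\left(481 + N\right)^{2} = \left(481 - 20\right)^{2} = 461^{2} = 212521$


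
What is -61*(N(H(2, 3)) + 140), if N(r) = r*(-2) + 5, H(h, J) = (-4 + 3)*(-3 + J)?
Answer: -8845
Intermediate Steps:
H(h, J) = 3 - J (H(h, J) = -(-3 + J) = 3 - J)
N(r) = 5 - 2*r (N(r) = -2*r + 5 = 5 - 2*r)
-61*(N(H(2, 3)) + 140) = -61*((5 - 2*(3 - 1*3)) + 140) = -61*((5 - 2*(3 - 3)) + 140) = -61*((5 - 2*0) + 140) = -61*((5 + 0) + 140) = -61*(5 + 140) = -61*145 = -8845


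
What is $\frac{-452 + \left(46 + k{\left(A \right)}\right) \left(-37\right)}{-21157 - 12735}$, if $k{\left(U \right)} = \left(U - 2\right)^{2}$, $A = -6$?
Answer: $\frac{2261}{16946} \approx 0.13342$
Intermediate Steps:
$k{\left(U \right)} = \left(-2 + U\right)^{2}$
$\frac{-452 + \left(46 + k{\left(A \right)}\right) \left(-37\right)}{-21157 - 12735} = \frac{-452 + \left(46 + \left(-2 - 6\right)^{2}\right) \left(-37\right)}{-21157 - 12735} = \frac{-452 + \left(46 + \left(-8\right)^{2}\right) \left(-37\right)}{-33892} = \left(-452 + \left(46 + 64\right) \left(-37\right)\right) \left(- \frac{1}{33892}\right) = \left(-452 + 110 \left(-37\right)\right) \left(- \frac{1}{33892}\right) = \left(-452 - 4070\right) \left(- \frac{1}{33892}\right) = \left(-4522\right) \left(- \frac{1}{33892}\right) = \frac{2261}{16946}$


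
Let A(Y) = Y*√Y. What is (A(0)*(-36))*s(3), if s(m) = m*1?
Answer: 0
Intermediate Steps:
s(m) = m
A(Y) = Y^(3/2)
(A(0)*(-36))*s(3) = (0^(3/2)*(-36))*3 = (0*(-36))*3 = 0*3 = 0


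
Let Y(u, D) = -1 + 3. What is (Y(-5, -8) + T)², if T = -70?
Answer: 4624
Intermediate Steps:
Y(u, D) = 2
(Y(-5, -8) + T)² = (2 - 70)² = (-68)² = 4624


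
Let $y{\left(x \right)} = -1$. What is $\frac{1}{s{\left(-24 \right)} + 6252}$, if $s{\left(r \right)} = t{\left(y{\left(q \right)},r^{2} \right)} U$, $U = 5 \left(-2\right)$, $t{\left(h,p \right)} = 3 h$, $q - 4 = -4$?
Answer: $\frac{1}{6282} \approx 0.00015918$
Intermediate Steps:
$q = 0$ ($q = 4 - 4 = 0$)
$U = -10$
$s{\left(r \right)} = 30$ ($s{\left(r \right)} = 3 \left(-1\right) \left(-10\right) = \left(-3\right) \left(-10\right) = 30$)
$\frac{1}{s{\left(-24 \right)} + 6252} = \frac{1}{30 + 6252} = \frac{1}{6282}$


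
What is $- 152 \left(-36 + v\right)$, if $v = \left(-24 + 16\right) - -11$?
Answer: $5016$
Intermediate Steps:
$v = 3$ ($v = -8 + 11 = 3$)
$- 152 \left(-36 + v\right) = - 152 \left(-36 + 3\right) = \left(-152\right) \left(-33\right) = 5016$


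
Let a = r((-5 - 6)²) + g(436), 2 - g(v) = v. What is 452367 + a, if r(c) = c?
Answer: 452054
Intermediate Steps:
g(v) = 2 - v
a = -313 (a = (-5 - 6)² + (2 - 1*436) = (-11)² + (2 - 436) = 121 - 434 = -313)
452367 + a = 452367 - 313 = 452054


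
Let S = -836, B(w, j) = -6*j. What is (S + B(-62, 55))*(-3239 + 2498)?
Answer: 864006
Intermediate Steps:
(S + B(-62, 55))*(-3239 + 2498) = (-836 - 6*55)*(-3239 + 2498) = (-836 - 330)*(-741) = -1166*(-741) = 864006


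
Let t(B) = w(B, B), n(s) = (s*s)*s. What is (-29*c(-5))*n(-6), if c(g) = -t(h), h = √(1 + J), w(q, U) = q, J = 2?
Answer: -6264*√3 ≈ -10850.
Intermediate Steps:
n(s) = s³ (n(s) = s²*s = s³)
h = √3 (h = √(1 + 2) = √3 ≈ 1.7320)
t(B) = B
c(g) = -√3
(-29*c(-5))*n(-6) = -(-29)*√3*(-6)³ = (29*√3)*(-216) = -6264*√3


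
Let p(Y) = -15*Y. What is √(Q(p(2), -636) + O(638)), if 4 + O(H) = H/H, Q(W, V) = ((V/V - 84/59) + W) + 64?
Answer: 2*√26609/59 ≈ 5.5296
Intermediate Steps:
Q(W, V) = 3751/59 + W (Q(W, V) = ((1 - 84*1/59) + W) + 64 = ((1 - 84/59) + W) + 64 = (-25/59 + W) + 64 = 3751/59 + W)
O(H) = -3 (O(H) = -4 + H/H = -4 + 1 = -3)
√(Q(p(2), -636) + O(638)) = √((3751/59 - 15*2) - 3) = √((3751/59 - 30) - 3) = √(1981/59 - 3) = √(1804/59) = 2*√26609/59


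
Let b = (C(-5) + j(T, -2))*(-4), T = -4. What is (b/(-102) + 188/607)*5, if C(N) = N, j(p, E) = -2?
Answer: 5450/30957 ≈ 0.17605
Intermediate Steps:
b = 28 (b = (-5 - 2)*(-4) = -7*(-4) = 28)
(b/(-102) + 188/607)*5 = (28/(-102) + 188/607)*5 = (28*(-1/102) + 188*(1/607))*5 = (-14/51 + 188/607)*5 = (1090/30957)*5 = 5450/30957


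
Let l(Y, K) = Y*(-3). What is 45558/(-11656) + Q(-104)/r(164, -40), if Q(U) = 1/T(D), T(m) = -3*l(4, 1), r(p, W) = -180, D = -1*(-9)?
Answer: -36903437/9441360 ≈ -3.9087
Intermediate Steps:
l(Y, K) = -3*Y
D = 9
T(m) = 36 (T(m) = -(-9)*4 = -3*(-12) = 36)
Q(U) = 1/36
45558/(-11656) + Q(-104)/r(164, -40) = 45558/(-11656) + (1/36)/(-180) = 45558*(-1/11656) + (1/36)*(-1/180) = -22779/5828 - 1/6480 = -36903437/9441360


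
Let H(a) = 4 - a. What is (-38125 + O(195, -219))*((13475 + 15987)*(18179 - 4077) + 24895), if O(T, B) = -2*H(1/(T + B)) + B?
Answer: -191222575794275/12 ≈ -1.5935e+13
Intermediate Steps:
O(T, B) = -8 + B + 2/(B + T) (O(T, B) = -2*(4 - 1/(T + B)) + B = -2*(4 - 1/(B + T)) + B = (-8 + 2/(B + T)) + B = -8 + B + 2/(B + T))
(-38125 + O(195, -219))*((13475 + 15987)*(18179 - 4077) + 24895) = (-38125 + (-8 - 219 + 2/(-219 + 195)))*((13475 + 15987)*(18179 - 4077) + 24895) = (-38125 + (-8 - 219 + 2/(-24)))*(29462*14102 + 24895) = (-38125 + (-8 - 219 + 2*(-1/24)))*(415473124 + 24895) = (-38125 + (-8 - 219 - 1/12))*415498019 = (-38125 - 2725/12)*415498019 = -460225/12*415498019 = -191222575794275/12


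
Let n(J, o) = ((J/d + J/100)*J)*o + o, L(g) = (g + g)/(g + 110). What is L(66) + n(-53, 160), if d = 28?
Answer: 2898921/140 ≈ 20707.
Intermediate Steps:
L(g) = 2*g/(110 + g) (L(g) = (2*g)/(110 + g) = 2*g/(110 + g))
n(J, o) = o + 8*o*J²/175 (n(J, o) = ((J/28 + J/100)*J)*o + o = ((8*J/175)*J)*o + o = (8*J²/175)*o + o = 8*o*J²/175 + o = o + 8*o*J²/175)
L(66) + n(-53, 160) = 2*66/(110 + 66) + (1/175)*160*(175 + 8*(-53)²) = 2*66/176 + (1/175)*160*(175 + 8*2809) = 2*66*(1/176) + (1/175)*160*(175 + 22472) = ¾ + (1/175)*160*22647 = ¾ + 724704/35 = 2898921/140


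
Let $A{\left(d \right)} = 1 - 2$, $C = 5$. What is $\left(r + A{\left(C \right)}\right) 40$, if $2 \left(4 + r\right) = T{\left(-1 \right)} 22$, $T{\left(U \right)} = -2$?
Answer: $-1080$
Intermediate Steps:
$r = -26$ ($r = -4 + \frac{\left(-2\right) 22}{2} = -4 + \frac{1}{2} \left(-44\right) = -4 - 22 = -26$)
$A{\left(d \right)} = -1$
$\left(r + A{\left(C \right)}\right) 40 = \left(-26 - 1\right) 40 = \left(-27\right) 40 = -1080$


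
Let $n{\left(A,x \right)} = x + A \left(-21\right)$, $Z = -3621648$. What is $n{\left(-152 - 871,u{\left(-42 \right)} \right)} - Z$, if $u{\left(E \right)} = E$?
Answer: $3643089$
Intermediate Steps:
$n{\left(A,x \right)} = x - 21 A$
$n{\left(-152 - 871,u{\left(-42 \right)} \right)} - Z = \left(-42 - 21 \left(-152 - 871\right)\right) - -3621648 = \left(-42 - 21 \left(-152 - 871\right)\right) + 3621648 = \left(-42 - -21483\right) + 3621648 = \left(-42 + 21483\right) + 3621648 = 21441 + 3621648 = 3643089$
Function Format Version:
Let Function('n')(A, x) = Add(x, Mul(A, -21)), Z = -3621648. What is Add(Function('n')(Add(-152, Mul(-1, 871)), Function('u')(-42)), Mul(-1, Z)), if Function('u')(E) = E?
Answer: 3643089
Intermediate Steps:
Function('n')(A, x) = Add(x, Mul(-21, A))
Add(Function('n')(Add(-152, Mul(-1, 871)), Function('u')(-42)), Mul(-1, Z)) = Add(Add(-42, Mul(-21, Add(-152, Mul(-1, 871)))), Mul(-1, -3621648)) = Add(Add(-42, Mul(-21, Add(-152, -871))), 3621648) = Add(Add(-42, Mul(-21, -1023)), 3621648) = Add(Add(-42, 21483), 3621648) = Add(21441, 3621648) = 3643089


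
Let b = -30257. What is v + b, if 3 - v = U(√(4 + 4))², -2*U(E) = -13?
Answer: -121185/4 ≈ -30296.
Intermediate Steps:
U(E) = 13/2 (U(E) = -½*(-13) = 13/2)
v = -157/4 (v = 3 - (13/2)² = 3 - 1*169/4 = 3 - 169/4 = -157/4 ≈ -39.250)
v + b = -157/4 - 30257 = -121185/4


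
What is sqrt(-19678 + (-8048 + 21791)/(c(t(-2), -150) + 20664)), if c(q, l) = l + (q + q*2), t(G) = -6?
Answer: I*sqrt(57403964905)/1708 ≈ 140.28*I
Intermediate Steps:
c(q, l) = l + 3*q (c(q, l) = l + (q + 2*q) = l + 3*q)
sqrt(-19678 + (-8048 + 21791)/(c(t(-2), -150) + 20664)) = sqrt(-19678 + (-8048 + 21791)/((-150 + 3*(-6)) + 20664)) = sqrt(-19678 + 13743/((-150 - 18) + 20664)) = sqrt(-19678 + 13743/(-168 + 20664)) = sqrt(-19678 + 13743/20496) = sqrt(-19678 + 13743*(1/20496)) = sqrt(-19678 + 4581/6832) = sqrt(-134435515/6832) = I*sqrt(57403964905)/1708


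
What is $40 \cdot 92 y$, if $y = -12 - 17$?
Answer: $-106720$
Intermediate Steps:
$y = -29$ ($y = -12 - 17 = -29$)
$40 \cdot 92 y = 40 \cdot 92 \left(-29\right) = 3680 \left(-29\right) = -106720$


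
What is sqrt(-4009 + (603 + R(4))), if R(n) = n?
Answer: 9*I*sqrt(42) ≈ 58.327*I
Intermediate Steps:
sqrt(-4009 + (603 + R(4))) = sqrt(-4009 + (603 + 4)) = sqrt(-4009 + 607) = sqrt(-3402) = 9*I*sqrt(42)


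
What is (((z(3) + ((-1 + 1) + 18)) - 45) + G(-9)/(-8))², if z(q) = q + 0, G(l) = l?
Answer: 33489/64 ≈ 523.27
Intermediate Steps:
z(q) = q
(((z(3) + ((-1 + 1) + 18)) - 45) + G(-9)/(-8))² = (((3 + ((-1 + 1) + 18)) - 45) - 9/(-8))² = (((3 + (0 + 18)) - 45) - 9*(-⅛))² = (((3 + 18) - 45) + 9/8)² = ((21 - 45) + 9/8)² = (-24 + 9/8)² = (-183/8)² = 33489/64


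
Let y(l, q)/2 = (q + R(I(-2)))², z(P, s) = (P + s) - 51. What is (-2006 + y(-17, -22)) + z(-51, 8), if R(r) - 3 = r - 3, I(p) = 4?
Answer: -1452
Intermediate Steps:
R(r) = r (R(r) = 3 + (r - 3) = 3 + (-3 + r) = r)
z(P, s) = -51 + P + s
y(l, q) = 2*(4 + q)² (y(l, q) = 2*(q + 4)² = 2*(4 + q)²)
(-2006 + y(-17, -22)) + z(-51, 8) = (-2006 + 2*(4 - 22)²) + (-51 - 51 + 8) = (-2006 + 2*(-18)²) - 94 = (-2006 + 2*324) - 94 = (-2006 + 648) - 94 = -1358 - 94 = -1452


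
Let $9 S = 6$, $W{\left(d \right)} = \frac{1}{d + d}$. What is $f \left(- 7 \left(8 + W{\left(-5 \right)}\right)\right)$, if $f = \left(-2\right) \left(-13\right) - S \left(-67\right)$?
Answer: $- \frac{58618}{15} \approx -3907.9$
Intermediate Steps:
$W{\left(d \right)} = \frac{1}{2 d}$
$S = \frac{2}{3}$ ($S = \frac{1}{9} \cdot 6 = \frac{2}{3} \approx 0.66667$)
$f = \frac{212}{3}$ ($f = \left(-2\right) \left(-13\right) - \frac{2}{3} \left(-67\right) = 26 - - \frac{134}{3} = 26 + \frac{134}{3} = \frac{212}{3} \approx 70.667$)
$f \left(- 7 \left(8 + W{\left(-5 \right)}\right)\right) = \frac{212 \left(- 7 \left(8 + \frac{1}{2 \left(-5\right)}\right)\right)}{3} = \frac{212 \left(- 7 \left(8 + \frac{1}{2} \left(- \frac{1}{5}\right)\right)\right)}{3} = \frac{212 \left(- 7 \left(8 - \frac{1}{10}\right)\right)}{3} = \frac{212 \left(\left(-7\right) \frac{79}{10}\right)}{3} = \frac{212}{3} \left(- \frac{553}{10}\right) = - \frac{58618}{15}$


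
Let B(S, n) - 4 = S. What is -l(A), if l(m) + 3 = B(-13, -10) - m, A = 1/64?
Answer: 769/64 ≈ 12.016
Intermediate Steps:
A = 1/64 ≈ 0.015625
B(S, n) = 4 + S
l(m) = -12 - m (l(m) = -3 + ((4 - 13) - m) = -3 + (-9 - m) = -12 - m)
-l(A) = -(-12 - 1*1/64) = -(-12 - 1/64) = -1*(-769/64) = 769/64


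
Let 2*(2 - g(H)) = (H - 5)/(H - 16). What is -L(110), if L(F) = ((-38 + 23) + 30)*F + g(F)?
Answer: -310471/188 ≈ -1651.4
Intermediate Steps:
g(H) = 2 - (-5 + H)/(2*(-16 + H)) (g(H) = 2 - (H - 5)/(2*(H - 16)) = 2 - (-5 + H)/(2*(-16 + H)))
L(F) = 15*F + (-59 + 3*F)/(2*(-16 + F)) (L(F) = ((-38 + 23) + 30)*F + (-59 + 3*F)/(2*(-16 + F)) = (-15 + 30)*F + (-59 + 3*F)/(2*(-16 + F)) = 15*F + (-59 + 3*F)/(2*(-16 + F)))
-L(110) = -(-59 - 477*110 + 30*110**2)/(2*(-16 + 110)) = -(-59 - 52470 + 30*12100)/(2*94) = -(-59 - 52470 + 363000)/(2*94) = -310471/(2*94) = -1*310471/188 = -310471/188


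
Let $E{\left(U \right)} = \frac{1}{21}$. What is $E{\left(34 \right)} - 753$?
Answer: $- \frac{15812}{21} \approx -752.95$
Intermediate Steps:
$E{\left(U \right)} = \frac{1}{21}$
$E{\left(34 \right)} - 753 = \frac{1}{21} - 753 = - \frac{15812}{21}$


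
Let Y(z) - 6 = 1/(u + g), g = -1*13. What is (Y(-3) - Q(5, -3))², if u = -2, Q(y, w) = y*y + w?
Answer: 58081/225 ≈ 258.14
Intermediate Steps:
Q(y, w) = w + y² (Q(y, w) = y² + w = w + y²)
g = -13
Y(z) = 89/15 (Y(z) = 6 + 1/(-2 - 13) = 6 + 1/(-15) = 6 - 1/15 = 89/15)
(Y(-3) - Q(5, -3))² = (89/15 - (-3 + 5²))² = (89/15 - (-3 + 25))² = (89/15 - 1*22)² = (89/15 - 22)² = (-241/15)² = 58081/225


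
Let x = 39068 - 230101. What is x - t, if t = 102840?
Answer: -293873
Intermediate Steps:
x = -191033
x - t = -191033 - 1*102840 = -191033 - 102840 = -293873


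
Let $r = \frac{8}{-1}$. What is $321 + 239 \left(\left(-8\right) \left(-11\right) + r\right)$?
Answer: $19441$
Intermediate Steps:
$r = -8$ ($r = 8 \left(-1\right) = -8$)
$321 + 239 \left(\left(-8\right) \left(-11\right) + r\right) = 321 + 239 \left(\left(-8\right) \left(-11\right) - 8\right) = 321 + 239 \left(88 - 8\right) = 321 + 239 \cdot 80 = 321 + 19120 = 19441$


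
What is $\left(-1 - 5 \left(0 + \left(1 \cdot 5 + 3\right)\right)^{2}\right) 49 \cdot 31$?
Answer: $-487599$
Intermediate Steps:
$\left(-1 - 5 \left(0 + \left(1 \cdot 5 + 3\right)\right)^{2}\right) 49 \cdot 31 = \left(-1 - 5 \left(0 + \left(5 + 3\right)\right)^{2}\right) 49 \cdot 31 = \left(-1 - 5 \left(0 + 8\right)^{2}\right) 49 \cdot 31 = \left(-1 - 5 \cdot 8^{2}\right) 49 \cdot 31 = \left(-1 - 320\right) 49 \cdot 31 = \left(-321\right) 49 \cdot 31 = \left(-15729\right) 31 = -487599$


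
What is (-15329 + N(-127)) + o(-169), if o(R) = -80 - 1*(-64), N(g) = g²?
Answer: 784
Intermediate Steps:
o(R) = -16 (o(R) = -80 + 64 = -16)
(-15329 + N(-127)) + o(-169) = (-15329 + (-127)²) - 16 = (-15329 + 16129) - 16 = 800 - 16 = 784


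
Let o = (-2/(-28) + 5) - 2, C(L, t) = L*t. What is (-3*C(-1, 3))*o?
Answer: 387/14 ≈ 27.643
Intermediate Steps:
o = 43/14 (o = (-2*(-1/28) + 5) - 2 = (1/14 + 5) - 2 = 71/14 - 2 = 43/14 ≈ 3.0714)
(-3*C(-1, 3))*o = -(-3)*3*(43/14) = -3*(-3)*(43/14) = 9*(43/14) = 387/14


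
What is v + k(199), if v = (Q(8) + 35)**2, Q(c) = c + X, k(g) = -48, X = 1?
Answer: 1888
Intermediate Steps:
Q(c) = 1 + c (Q(c) = c + 1 = 1 + c)
v = 1936 (v = ((1 + 8) + 35)**2 = (9 + 35)**2 = 44**2 = 1936)
v + k(199) = 1936 - 48 = 1888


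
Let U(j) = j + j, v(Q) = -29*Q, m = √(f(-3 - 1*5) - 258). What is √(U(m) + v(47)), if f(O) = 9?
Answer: √(-1363 + 2*I*√249) ≈ 0.4274 + 36.921*I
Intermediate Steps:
m = I*√249 (m = √(9 - 258) = √(-249) = I*√249 ≈ 15.78*I)
U(j) = 2*j
√(U(m) + v(47)) = √(2*(I*√249) - 29*47) = √(2*I*√249 - 1363) = √(-1363 + 2*I*√249)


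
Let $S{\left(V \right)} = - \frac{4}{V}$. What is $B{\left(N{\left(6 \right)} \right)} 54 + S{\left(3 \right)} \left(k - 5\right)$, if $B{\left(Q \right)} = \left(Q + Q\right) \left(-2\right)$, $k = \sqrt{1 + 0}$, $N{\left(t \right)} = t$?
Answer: $- \frac{3872}{3} \approx -1290.7$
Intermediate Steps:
$k = 1$ ($k = \sqrt{1} = 1$)
$B{\left(Q \right)} = - 4 Q$ ($B{\left(Q \right)} = 2 Q \left(-2\right) = - 4 Q$)
$B{\left(N{\left(6 \right)} \right)} 54 + S{\left(3 \right)} \left(k - 5\right) = \left(-4\right) 6 \cdot 54 + - \frac{4}{3} \left(1 - 5\right) = \left(-24\right) 54 + \left(-4\right) \frac{1}{3} \left(-4\right) = -1296 - - \frac{16}{3} = -1296 + \frac{16}{3} = - \frac{3872}{3}$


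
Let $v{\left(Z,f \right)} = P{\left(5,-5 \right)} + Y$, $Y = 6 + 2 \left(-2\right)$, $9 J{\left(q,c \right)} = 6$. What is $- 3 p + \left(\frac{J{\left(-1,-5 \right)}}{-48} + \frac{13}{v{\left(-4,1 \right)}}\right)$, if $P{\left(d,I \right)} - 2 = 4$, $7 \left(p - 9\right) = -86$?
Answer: $\frac{1445}{126} \approx 11.468$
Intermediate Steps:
$p = - \frac{23}{7}$ ($p = 9 + \frac{1}{7} \left(-86\right) = 9 - \frac{86}{7} = - \frac{23}{7} \approx -3.2857$)
$P{\left(d,I \right)} = 6$ ($P{\left(d,I \right)} = 2 + 4 = 6$)
$J{\left(q,c \right)} = \frac{2}{3}$ ($J{\left(q,c \right)} = \frac{1}{9} \cdot 6 = \frac{2}{3}$)
$Y = 2$ ($Y = 6 - 4 = 2$)
$v{\left(Z,f \right)} = 8$ ($v{\left(Z,f \right)} = 6 + 2 = 8$)
$- 3 p + \left(\frac{J{\left(-1,-5 \right)}}{-48} + \frac{13}{v{\left(-4,1 \right)}}\right) = \left(-3\right) \left(- \frac{23}{7}\right) + \left(\frac{2}{3 \left(-48\right)} + \frac{13}{8}\right) = \frac{69}{7} + \left(\frac{2}{3} \left(- \frac{1}{48}\right) + 13 \cdot \frac{1}{8}\right) = \frac{69}{7} + \left(- \frac{1}{72} + \frac{13}{8}\right) = \frac{69}{7} + \frac{29}{18} = \frac{1445}{126}$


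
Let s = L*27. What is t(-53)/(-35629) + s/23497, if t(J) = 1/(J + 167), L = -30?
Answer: -3290005357/95437905882 ≈ -0.034473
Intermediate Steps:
s = -810 (s = -30*27 = -810)
t(J) = 1/(167 + J)
t(-53)/(-35629) + s/23497 = 1/((167 - 53)*(-35629)) - 810/23497 = -1/35629/114 - 810*1/23497 = (1/114)*(-1/35629) - 810/23497 = -1/4061706 - 810/23497 = -3290005357/95437905882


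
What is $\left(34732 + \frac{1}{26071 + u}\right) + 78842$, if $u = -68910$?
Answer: $\frac{4865396585}{42839} \approx 1.1357 \cdot 10^{5}$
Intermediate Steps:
$\left(34732 + \frac{1}{26071 + u}\right) + 78842 = \left(34732 + \frac{1}{26071 - 68910}\right) + 78842 = \left(34732 + \frac{1}{-42839}\right) + 78842 = \left(34732 - \frac{1}{42839}\right) + 78842 = \frac{1487884147}{42839} + 78842 = \frac{4865396585}{42839}$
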